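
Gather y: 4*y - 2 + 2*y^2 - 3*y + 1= 2*y^2 + y - 1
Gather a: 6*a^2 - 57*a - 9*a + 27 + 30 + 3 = 6*a^2 - 66*a + 60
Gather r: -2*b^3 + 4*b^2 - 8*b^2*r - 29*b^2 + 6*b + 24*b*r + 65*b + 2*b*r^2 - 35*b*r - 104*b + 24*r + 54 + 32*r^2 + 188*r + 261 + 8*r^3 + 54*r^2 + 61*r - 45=-2*b^3 - 25*b^2 - 33*b + 8*r^3 + r^2*(2*b + 86) + r*(-8*b^2 - 11*b + 273) + 270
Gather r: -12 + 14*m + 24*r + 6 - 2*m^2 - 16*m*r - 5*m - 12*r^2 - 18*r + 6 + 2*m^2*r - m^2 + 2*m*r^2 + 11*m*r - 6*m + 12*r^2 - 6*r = -3*m^2 + 2*m*r^2 + 3*m + r*(2*m^2 - 5*m)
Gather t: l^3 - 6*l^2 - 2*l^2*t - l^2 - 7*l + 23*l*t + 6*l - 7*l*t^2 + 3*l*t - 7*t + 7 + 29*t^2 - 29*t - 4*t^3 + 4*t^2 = l^3 - 7*l^2 - l - 4*t^3 + t^2*(33 - 7*l) + t*(-2*l^2 + 26*l - 36) + 7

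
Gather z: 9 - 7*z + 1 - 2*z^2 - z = -2*z^2 - 8*z + 10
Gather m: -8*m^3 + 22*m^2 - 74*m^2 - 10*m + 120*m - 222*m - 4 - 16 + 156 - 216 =-8*m^3 - 52*m^2 - 112*m - 80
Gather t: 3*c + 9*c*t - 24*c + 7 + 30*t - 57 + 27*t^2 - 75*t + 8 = -21*c + 27*t^2 + t*(9*c - 45) - 42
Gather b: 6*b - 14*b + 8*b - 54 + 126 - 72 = 0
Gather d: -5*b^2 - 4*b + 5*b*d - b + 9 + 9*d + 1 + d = -5*b^2 - 5*b + d*(5*b + 10) + 10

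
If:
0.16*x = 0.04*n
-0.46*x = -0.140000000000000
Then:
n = 1.22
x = 0.30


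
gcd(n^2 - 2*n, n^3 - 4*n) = n^2 - 2*n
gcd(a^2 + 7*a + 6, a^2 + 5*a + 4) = a + 1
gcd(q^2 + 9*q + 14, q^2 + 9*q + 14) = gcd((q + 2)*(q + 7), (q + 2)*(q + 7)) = q^2 + 9*q + 14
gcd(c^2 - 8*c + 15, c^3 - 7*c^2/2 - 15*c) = 1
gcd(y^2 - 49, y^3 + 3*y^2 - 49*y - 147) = y^2 - 49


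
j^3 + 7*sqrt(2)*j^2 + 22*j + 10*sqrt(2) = (j + sqrt(2))^2*(j + 5*sqrt(2))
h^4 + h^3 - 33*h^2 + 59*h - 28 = (h - 4)*(h - 1)^2*(h + 7)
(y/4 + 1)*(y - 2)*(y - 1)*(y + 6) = y^4/4 + 7*y^3/4 - y^2 - 13*y + 12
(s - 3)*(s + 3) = s^2 - 9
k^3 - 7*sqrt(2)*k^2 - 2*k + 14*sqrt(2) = (k - 7*sqrt(2))*(k - sqrt(2))*(k + sqrt(2))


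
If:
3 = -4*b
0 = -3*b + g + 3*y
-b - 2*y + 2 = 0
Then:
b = -3/4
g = -51/8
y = 11/8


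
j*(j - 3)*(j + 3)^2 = j^4 + 3*j^3 - 9*j^2 - 27*j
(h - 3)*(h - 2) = h^2 - 5*h + 6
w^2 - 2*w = w*(w - 2)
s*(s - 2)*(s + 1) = s^3 - s^2 - 2*s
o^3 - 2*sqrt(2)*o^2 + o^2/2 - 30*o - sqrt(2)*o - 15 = (o + 1/2)*(o - 5*sqrt(2))*(o + 3*sqrt(2))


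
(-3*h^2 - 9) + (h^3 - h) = h^3 - 3*h^2 - h - 9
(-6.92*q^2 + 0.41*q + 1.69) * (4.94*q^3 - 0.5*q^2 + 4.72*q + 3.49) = -34.1848*q^5 + 5.4854*q^4 - 24.5188*q^3 - 23.0606*q^2 + 9.4077*q + 5.8981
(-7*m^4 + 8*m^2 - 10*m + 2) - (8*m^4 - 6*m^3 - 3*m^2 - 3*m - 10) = -15*m^4 + 6*m^3 + 11*m^2 - 7*m + 12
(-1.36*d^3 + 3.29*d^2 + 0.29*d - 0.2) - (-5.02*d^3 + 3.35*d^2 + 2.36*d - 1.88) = 3.66*d^3 - 0.0600000000000001*d^2 - 2.07*d + 1.68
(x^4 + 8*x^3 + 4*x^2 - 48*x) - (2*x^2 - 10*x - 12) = x^4 + 8*x^3 + 2*x^2 - 38*x + 12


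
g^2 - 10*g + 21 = (g - 7)*(g - 3)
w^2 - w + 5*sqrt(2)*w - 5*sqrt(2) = (w - 1)*(w + 5*sqrt(2))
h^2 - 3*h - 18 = (h - 6)*(h + 3)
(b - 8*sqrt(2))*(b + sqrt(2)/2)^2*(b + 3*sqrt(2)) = b^4 - 4*sqrt(2)*b^3 - 115*b^2/2 - 101*sqrt(2)*b/2 - 24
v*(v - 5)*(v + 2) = v^3 - 3*v^2 - 10*v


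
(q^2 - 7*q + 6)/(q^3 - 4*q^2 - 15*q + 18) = 1/(q + 3)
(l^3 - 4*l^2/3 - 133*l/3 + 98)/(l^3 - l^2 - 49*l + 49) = (l^2 - 25*l/3 + 14)/(l^2 - 8*l + 7)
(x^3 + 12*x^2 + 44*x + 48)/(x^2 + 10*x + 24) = x + 2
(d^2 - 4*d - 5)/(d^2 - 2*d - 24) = (-d^2 + 4*d + 5)/(-d^2 + 2*d + 24)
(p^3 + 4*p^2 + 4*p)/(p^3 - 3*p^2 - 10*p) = (p + 2)/(p - 5)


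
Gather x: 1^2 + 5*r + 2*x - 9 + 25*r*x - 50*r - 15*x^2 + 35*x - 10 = -45*r - 15*x^2 + x*(25*r + 37) - 18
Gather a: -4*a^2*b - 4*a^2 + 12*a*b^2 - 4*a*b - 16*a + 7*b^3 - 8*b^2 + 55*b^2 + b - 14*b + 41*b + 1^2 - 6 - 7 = a^2*(-4*b - 4) + a*(12*b^2 - 4*b - 16) + 7*b^3 + 47*b^2 + 28*b - 12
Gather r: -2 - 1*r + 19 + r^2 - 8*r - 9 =r^2 - 9*r + 8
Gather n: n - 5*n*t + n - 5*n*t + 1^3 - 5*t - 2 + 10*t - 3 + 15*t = n*(2 - 10*t) + 20*t - 4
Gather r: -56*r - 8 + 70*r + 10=14*r + 2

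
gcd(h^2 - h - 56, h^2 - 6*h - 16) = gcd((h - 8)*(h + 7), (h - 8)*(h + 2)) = h - 8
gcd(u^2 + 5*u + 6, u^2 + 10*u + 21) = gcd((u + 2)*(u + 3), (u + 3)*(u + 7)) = u + 3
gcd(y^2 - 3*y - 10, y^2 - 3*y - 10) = y^2 - 3*y - 10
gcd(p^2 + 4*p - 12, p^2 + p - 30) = p + 6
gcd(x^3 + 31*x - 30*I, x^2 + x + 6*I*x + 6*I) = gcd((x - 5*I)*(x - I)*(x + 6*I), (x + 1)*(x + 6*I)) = x + 6*I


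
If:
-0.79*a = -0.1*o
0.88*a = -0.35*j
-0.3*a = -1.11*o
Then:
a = 0.00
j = 0.00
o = 0.00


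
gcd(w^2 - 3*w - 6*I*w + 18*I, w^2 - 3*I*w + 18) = w - 6*I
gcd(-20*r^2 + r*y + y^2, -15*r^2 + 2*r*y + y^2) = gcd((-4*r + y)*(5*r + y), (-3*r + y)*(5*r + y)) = 5*r + y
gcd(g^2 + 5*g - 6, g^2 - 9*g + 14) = 1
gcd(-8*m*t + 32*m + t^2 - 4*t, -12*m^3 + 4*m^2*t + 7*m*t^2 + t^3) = 1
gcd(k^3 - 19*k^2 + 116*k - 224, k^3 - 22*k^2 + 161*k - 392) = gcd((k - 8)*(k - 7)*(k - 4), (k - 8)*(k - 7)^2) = k^2 - 15*k + 56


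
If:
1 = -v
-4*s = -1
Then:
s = 1/4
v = -1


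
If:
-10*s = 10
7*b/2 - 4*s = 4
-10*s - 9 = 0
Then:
No Solution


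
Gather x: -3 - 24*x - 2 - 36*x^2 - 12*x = -36*x^2 - 36*x - 5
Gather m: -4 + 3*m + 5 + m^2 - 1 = m^2 + 3*m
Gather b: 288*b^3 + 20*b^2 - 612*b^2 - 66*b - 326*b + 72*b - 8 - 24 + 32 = 288*b^3 - 592*b^2 - 320*b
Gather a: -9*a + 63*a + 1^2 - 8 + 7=54*a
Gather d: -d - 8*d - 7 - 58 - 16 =-9*d - 81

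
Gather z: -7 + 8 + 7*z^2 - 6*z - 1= 7*z^2 - 6*z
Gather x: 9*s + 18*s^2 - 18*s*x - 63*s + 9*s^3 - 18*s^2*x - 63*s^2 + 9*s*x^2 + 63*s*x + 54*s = 9*s^3 - 45*s^2 + 9*s*x^2 + x*(-18*s^2 + 45*s)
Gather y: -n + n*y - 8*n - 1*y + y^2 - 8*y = -9*n + y^2 + y*(n - 9)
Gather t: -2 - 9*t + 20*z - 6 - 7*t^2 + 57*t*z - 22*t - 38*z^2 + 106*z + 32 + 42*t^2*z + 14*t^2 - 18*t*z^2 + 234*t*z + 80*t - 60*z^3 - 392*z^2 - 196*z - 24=t^2*(42*z + 7) + t*(-18*z^2 + 291*z + 49) - 60*z^3 - 430*z^2 - 70*z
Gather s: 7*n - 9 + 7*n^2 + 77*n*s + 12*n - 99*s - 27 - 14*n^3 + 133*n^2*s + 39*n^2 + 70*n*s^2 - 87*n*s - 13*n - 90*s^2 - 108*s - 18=-14*n^3 + 46*n^2 + 6*n + s^2*(70*n - 90) + s*(133*n^2 - 10*n - 207) - 54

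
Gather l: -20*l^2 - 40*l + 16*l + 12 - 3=-20*l^2 - 24*l + 9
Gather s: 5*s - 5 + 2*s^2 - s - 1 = 2*s^2 + 4*s - 6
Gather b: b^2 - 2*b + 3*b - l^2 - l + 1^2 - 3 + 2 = b^2 + b - l^2 - l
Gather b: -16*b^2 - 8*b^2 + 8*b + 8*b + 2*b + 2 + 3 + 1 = -24*b^2 + 18*b + 6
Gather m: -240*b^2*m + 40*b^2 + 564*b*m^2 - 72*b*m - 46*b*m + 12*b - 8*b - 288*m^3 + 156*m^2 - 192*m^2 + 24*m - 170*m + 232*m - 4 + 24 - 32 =40*b^2 + 4*b - 288*m^3 + m^2*(564*b - 36) + m*(-240*b^2 - 118*b + 86) - 12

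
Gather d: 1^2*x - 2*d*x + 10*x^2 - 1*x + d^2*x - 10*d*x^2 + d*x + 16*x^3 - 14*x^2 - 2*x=d^2*x + d*(-10*x^2 - x) + 16*x^3 - 4*x^2 - 2*x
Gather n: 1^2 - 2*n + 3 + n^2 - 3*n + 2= n^2 - 5*n + 6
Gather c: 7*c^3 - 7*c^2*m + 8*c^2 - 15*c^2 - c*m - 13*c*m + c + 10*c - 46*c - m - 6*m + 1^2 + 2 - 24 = 7*c^3 + c^2*(-7*m - 7) + c*(-14*m - 35) - 7*m - 21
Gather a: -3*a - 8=-3*a - 8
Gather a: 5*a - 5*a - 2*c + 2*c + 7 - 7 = 0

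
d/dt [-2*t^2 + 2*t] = 2 - 4*t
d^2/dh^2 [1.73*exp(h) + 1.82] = 1.73*exp(h)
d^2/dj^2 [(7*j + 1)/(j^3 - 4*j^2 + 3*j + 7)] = 2*((7*j + 1)*(3*j^2 - 8*j + 3)^2 + (-21*j^2 + 56*j - (3*j - 4)*(7*j + 1) - 21)*(j^3 - 4*j^2 + 3*j + 7))/(j^3 - 4*j^2 + 3*j + 7)^3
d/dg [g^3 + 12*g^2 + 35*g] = 3*g^2 + 24*g + 35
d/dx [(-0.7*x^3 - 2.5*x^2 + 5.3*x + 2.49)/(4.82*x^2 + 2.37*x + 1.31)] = (-3.374*x^4 - 3.318*x^3 - 34.222*x^2 - 30.5536*x + 1.0417)/(23.2324*x^4 + 22.8468*x^3 + 18.2453*x^2 + 6.2094*x + 1.7161)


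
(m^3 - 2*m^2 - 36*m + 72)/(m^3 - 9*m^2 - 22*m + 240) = (m^2 + 4*m - 12)/(m^2 - 3*m - 40)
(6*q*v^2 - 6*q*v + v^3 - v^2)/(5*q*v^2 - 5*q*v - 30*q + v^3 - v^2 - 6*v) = v*(-6*q*v + 6*q - v^2 + v)/(-5*q*v^2 + 5*q*v + 30*q - v^3 + v^2 + 6*v)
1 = 1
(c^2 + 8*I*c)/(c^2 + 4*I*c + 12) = c*(c + 8*I)/(c^2 + 4*I*c + 12)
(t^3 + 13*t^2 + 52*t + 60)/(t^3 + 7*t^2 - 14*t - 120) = (t + 2)/(t - 4)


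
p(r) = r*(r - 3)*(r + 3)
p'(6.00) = 99.00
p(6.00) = 162.00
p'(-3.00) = 18.00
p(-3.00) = 0.00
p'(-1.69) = -0.43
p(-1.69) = 10.38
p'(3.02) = 18.36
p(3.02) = 0.36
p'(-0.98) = -6.12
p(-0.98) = 7.88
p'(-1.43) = -2.87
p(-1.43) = 9.95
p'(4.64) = 55.59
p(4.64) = 58.14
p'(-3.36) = 24.87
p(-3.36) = -7.69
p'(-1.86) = 1.38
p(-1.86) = 10.31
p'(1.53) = -1.98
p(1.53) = -10.19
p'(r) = r*(r - 3) + r*(r + 3) + (r - 3)*(r + 3) = 3*r^2 - 9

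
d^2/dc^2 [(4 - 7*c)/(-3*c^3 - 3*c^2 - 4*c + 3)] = 2*(189*c^5 - 27*c^4 - 309*c^3 + 126*c^2 - 63*c - 16)/(27*c^9 + 81*c^8 + 189*c^7 + 162*c^6 + 90*c^5 - 153*c^4 - 71*c^3 - 63*c^2 + 108*c - 27)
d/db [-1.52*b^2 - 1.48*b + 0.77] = -3.04*b - 1.48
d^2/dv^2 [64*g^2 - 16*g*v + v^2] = 2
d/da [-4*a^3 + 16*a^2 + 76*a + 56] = -12*a^2 + 32*a + 76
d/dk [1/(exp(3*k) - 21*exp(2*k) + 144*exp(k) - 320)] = 3*(-exp(2*k) + 14*exp(k) - 48)*exp(k)/(exp(3*k) - 21*exp(2*k) + 144*exp(k) - 320)^2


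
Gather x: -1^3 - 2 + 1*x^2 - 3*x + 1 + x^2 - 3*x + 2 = 2*x^2 - 6*x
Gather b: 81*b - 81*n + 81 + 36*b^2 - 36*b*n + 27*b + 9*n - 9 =36*b^2 + b*(108 - 36*n) - 72*n + 72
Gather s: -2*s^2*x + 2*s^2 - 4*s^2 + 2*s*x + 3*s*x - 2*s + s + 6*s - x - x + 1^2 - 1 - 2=s^2*(-2*x - 2) + s*(5*x + 5) - 2*x - 2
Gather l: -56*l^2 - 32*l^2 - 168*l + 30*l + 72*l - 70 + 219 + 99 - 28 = -88*l^2 - 66*l + 220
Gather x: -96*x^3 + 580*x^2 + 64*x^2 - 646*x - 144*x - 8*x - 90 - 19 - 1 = -96*x^3 + 644*x^2 - 798*x - 110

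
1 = 1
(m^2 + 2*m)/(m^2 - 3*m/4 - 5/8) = 8*m*(m + 2)/(8*m^2 - 6*m - 5)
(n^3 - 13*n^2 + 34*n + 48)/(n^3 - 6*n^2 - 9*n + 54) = (n^2 - 7*n - 8)/(n^2 - 9)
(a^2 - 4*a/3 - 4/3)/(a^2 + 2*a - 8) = (a + 2/3)/(a + 4)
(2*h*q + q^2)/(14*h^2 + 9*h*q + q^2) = q/(7*h + q)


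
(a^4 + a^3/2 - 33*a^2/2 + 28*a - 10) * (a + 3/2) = a^5 + 2*a^4 - 63*a^3/4 + 13*a^2/4 + 32*a - 15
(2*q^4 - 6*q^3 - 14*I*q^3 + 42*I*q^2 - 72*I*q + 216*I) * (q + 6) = 2*q^5 + 6*q^4 - 14*I*q^4 - 36*q^3 - 42*I*q^3 + 180*I*q^2 - 216*I*q + 1296*I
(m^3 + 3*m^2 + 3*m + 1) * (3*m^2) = 3*m^5 + 9*m^4 + 9*m^3 + 3*m^2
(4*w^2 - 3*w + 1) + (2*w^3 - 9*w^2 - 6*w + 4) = 2*w^3 - 5*w^2 - 9*w + 5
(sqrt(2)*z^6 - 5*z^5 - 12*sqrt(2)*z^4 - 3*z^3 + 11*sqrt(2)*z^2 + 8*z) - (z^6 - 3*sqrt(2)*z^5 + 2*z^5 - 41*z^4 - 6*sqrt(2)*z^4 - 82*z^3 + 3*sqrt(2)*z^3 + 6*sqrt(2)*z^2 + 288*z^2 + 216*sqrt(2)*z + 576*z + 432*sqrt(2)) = -z^6 + sqrt(2)*z^6 - 7*z^5 + 3*sqrt(2)*z^5 - 6*sqrt(2)*z^4 + 41*z^4 - 3*sqrt(2)*z^3 + 79*z^3 - 288*z^2 + 5*sqrt(2)*z^2 - 568*z - 216*sqrt(2)*z - 432*sqrt(2)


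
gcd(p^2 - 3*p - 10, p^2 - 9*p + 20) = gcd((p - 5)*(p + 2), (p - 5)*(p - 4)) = p - 5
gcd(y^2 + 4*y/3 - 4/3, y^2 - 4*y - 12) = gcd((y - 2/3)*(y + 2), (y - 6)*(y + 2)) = y + 2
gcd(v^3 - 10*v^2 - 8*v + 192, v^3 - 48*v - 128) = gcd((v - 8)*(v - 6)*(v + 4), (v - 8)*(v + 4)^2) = v^2 - 4*v - 32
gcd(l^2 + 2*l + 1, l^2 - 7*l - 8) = l + 1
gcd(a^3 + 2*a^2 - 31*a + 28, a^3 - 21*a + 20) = a^2 - 5*a + 4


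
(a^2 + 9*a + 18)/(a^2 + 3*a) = (a + 6)/a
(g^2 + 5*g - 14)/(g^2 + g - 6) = (g + 7)/(g + 3)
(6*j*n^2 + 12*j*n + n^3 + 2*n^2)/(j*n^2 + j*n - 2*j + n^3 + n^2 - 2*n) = n*(6*j + n)/(j*n - j + n^2 - n)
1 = 1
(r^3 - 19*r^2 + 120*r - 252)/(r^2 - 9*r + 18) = (r^2 - 13*r + 42)/(r - 3)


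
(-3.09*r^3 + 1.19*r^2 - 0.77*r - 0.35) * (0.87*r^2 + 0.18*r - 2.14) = -2.6883*r^5 + 0.4791*r^4 + 6.1569*r^3 - 2.9897*r^2 + 1.5848*r + 0.749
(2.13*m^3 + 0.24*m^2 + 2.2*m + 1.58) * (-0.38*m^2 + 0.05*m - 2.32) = -0.8094*m^5 + 0.0153*m^4 - 5.7656*m^3 - 1.0472*m^2 - 5.025*m - 3.6656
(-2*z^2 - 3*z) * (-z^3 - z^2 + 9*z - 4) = 2*z^5 + 5*z^4 - 15*z^3 - 19*z^2 + 12*z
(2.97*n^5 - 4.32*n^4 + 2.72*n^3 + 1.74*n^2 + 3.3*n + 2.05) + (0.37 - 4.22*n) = 2.97*n^5 - 4.32*n^4 + 2.72*n^3 + 1.74*n^2 - 0.92*n + 2.42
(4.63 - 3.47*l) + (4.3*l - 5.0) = 0.83*l - 0.37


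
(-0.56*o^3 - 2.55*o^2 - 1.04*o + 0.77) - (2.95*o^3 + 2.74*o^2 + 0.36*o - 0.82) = -3.51*o^3 - 5.29*o^2 - 1.4*o + 1.59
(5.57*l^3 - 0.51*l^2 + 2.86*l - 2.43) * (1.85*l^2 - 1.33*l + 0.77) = 10.3045*l^5 - 8.3516*l^4 + 10.2582*l^3 - 8.692*l^2 + 5.4341*l - 1.8711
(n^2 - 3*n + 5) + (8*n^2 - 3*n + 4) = 9*n^2 - 6*n + 9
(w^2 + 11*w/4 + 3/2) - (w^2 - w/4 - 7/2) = 3*w + 5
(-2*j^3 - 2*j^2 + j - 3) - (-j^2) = -2*j^3 - j^2 + j - 3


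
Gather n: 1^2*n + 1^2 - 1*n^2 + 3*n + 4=-n^2 + 4*n + 5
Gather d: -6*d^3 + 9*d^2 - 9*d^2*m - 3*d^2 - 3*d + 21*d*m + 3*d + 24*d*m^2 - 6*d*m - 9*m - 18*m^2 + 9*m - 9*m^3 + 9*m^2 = -6*d^3 + d^2*(6 - 9*m) + d*(24*m^2 + 15*m) - 9*m^3 - 9*m^2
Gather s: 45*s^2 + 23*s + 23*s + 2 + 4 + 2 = 45*s^2 + 46*s + 8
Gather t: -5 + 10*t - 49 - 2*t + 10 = 8*t - 44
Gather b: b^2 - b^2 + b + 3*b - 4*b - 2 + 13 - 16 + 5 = 0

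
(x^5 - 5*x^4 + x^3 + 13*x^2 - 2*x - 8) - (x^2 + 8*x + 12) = x^5 - 5*x^4 + x^3 + 12*x^2 - 10*x - 20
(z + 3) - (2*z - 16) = 19 - z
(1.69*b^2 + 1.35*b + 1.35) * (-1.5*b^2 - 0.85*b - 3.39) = -2.535*b^4 - 3.4615*b^3 - 8.9016*b^2 - 5.724*b - 4.5765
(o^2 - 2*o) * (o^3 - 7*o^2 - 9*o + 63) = o^5 - 9*o^4 + 5*o^3 + 81*o^2 - 126*o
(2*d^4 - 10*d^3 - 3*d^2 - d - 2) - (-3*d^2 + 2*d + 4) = 2*d^4 - 10*d^3 - 3*d - 6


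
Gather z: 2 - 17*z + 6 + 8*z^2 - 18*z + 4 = 8*z^2 - 35*z + 12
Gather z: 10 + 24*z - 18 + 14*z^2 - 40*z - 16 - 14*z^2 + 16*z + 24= 0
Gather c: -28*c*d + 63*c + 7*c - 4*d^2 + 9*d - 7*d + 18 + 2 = c*(70 - 28*d) - 4*d^2 + 2*d + 20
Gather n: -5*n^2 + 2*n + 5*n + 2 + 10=-5*n^2 + 7*n + 12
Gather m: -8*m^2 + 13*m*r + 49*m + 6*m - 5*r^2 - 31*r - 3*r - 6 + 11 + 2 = -8*m^2 + m*(13*r + 55) - 5*r^2 - 34*r + 7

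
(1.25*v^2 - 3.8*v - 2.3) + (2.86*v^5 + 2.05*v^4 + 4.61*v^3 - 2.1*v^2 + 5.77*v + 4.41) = 2.86*v^5 + 2.05*v^4 + 4.61*v^3 - 0.85*v^2 + 1.97*v + 2.11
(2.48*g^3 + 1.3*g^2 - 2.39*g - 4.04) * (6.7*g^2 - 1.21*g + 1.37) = 16.616*g^5 + 5.7092*g^4 - 14.1884*g^3 - 22.3951*g^2 + 1.6141*g - 5.5348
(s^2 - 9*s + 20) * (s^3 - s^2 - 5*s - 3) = s^5 - 10*s^4 + 24*s^3 + 22*s^2 - 73*s - 60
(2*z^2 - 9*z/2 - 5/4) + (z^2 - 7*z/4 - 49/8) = 3*z^2 - 25*z/4 - 59/8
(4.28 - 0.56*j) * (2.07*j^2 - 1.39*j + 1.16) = -1.1592*j^3 + 9.638*j^2 - 6.5988*j + 4.9648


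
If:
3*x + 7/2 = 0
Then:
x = -7/6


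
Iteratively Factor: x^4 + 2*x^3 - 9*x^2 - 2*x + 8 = (x - 2)*(x^3 + 4*x^2 - x - 4) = (x - 2)*(x + 4)*(x^2 - 1) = (x - 2)*(x + 1)*(x + 4)*(x - 1)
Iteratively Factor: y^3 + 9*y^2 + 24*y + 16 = (y + 4)*(y^2 + 5*y + 4) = (y + 4)^2*(y + 1)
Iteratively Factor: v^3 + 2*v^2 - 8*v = (v)*(v^2 + 2*v - 8) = v*(v + 4)*(v - 2)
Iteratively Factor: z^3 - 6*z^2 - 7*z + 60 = (z - 5)*(z^2 - z - 12) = (z - 5)*(z - 4)*(z + 3)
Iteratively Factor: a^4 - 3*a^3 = (a)*(a^3 - 3*a^2) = a^2*(a^2 - 3*a) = a^2*(a - 3)*(a)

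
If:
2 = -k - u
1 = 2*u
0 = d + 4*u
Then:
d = -2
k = -5/2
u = 1/2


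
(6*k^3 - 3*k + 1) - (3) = 6*k^3 - 3*k - 2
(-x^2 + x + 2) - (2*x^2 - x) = -3*x^2 + 2*x + 2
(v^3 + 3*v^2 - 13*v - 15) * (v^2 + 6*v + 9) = v^5 + 9*v^4 + 14*v^3 - 66*v^2 - 207*v - 135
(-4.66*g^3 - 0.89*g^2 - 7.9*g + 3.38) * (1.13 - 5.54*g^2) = 25.8164*g^5 + 4.9306*g^4 + 38.5002*g^3 - 19.7309*g^2 - 8.927*g + 3.8194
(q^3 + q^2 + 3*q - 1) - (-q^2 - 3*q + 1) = q^3 + 2*q^2 + 6*q - 2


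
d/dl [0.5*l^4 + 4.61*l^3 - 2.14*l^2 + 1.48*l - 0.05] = 2.0*l^3 + 13.83*l^2 - 4.28*l + 1.48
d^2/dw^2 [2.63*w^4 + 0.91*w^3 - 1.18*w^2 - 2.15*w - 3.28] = 31.56*w^2 + 5.46*w - 2.36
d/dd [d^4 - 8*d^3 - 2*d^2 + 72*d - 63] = 4*d^3 - 24*d^2 - 4*d + 72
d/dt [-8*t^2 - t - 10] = -16*t - 1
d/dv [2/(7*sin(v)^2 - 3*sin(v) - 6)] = 2*(3 - 14*sin(v))*cos(v)/(-7*sin(v)^2 + 3*sin(v) + 6)^2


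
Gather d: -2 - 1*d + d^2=d^2 - d - 2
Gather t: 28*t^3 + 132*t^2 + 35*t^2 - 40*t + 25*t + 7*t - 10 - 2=28*t^3 + 167*t^2 - 8*t - 12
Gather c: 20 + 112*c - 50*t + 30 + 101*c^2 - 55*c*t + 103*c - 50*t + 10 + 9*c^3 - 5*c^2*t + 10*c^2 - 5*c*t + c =9*c^3 + c^2*(111 - 5*t) + c*(216 - 60*t) - 100*t + 60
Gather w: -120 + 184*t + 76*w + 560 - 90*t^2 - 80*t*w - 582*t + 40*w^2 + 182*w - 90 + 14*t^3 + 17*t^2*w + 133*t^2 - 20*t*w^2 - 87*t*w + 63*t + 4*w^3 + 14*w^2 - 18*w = 14*t^3 + 43*t^2 - 335*t + 4*w^3 + w^2*(54 - 20*t) + w*(17*t^2 - 167*t + 240) + 350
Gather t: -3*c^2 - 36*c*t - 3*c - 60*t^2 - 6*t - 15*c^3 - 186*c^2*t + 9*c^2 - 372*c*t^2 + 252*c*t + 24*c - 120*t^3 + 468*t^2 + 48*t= -15*c^3 + 6*c^2 + 21*c - 120*t^3 + t^2*(408 - 372*c) + t*(-186*c^2 + 216*c + 42)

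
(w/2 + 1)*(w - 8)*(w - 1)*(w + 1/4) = w^4/2 - 27*w^3/8 - 47*w^2/8 + 27*w/4 + 2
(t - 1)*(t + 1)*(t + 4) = t^3 + 4*t^2 - t - 4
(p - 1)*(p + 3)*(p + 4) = p^3 + 6*p^2 + 5*p - 12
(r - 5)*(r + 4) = r^2 - r - 20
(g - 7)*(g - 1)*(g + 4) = g^3 - 4*g^2 - 25*g + 28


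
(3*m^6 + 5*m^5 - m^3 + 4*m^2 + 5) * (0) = 0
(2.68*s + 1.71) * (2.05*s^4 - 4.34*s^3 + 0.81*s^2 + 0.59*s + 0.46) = 5.494*s^5 - 8.1257*s^4 - 5.2506*s^3 + 2.9663*s^2 + 2.2417*s + 0.7866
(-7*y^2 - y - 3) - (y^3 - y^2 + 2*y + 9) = -y^3 - 6*y^2 - 3*y - 12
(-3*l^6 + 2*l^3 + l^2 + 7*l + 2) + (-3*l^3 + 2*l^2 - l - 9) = -3*l^6 - l^3 + 3*l^2 + 6*l - 7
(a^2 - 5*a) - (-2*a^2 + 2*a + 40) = 3*a^2 - 7*a - 40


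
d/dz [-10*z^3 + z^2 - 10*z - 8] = -30*z^2 + 2*z - 10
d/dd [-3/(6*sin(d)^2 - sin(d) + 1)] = 3*(12*sin(d) - 1)*cos(d)/(6*sin(d)^2 - sin(d) + 1)^2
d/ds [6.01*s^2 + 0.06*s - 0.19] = 12.02*s + 0.06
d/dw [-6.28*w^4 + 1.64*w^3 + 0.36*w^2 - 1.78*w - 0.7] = -25.12*w^3 + 4.92*w^2 + 0.72*w - 1.78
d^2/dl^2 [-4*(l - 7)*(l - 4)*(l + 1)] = 80 - 24*l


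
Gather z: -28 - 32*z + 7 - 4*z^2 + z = -4*z^2 - 31*z - 21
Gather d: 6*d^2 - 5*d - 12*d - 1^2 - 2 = 6*d^2 - 17*d - 3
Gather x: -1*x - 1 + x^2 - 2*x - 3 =x^2 - 3*x - 4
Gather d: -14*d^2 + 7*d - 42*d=-14*d^2 - 35*d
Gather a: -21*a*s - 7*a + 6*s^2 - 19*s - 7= a*(-21*s - 7) + 6*s^2 - 19*s - 7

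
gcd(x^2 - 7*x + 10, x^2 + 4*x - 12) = x - 2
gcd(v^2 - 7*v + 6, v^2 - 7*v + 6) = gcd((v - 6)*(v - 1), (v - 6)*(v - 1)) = v^2 - 7*v + 6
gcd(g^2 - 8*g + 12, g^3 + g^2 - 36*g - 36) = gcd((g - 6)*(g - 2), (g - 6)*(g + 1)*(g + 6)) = g - 6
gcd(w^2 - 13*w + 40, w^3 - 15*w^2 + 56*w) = w - 8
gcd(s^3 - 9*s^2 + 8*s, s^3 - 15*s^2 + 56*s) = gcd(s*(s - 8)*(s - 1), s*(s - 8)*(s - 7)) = s^2 - 8*s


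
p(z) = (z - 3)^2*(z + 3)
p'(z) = (z - 3)^2 + (z + 3)*(2*z - 6)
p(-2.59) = 12.81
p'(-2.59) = 26.66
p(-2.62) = 12.00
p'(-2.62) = 27.31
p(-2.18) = 22.00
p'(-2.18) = 18.34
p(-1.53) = 30.17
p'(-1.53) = 7.20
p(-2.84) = 5.46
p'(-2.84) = 32.24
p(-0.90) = 31.94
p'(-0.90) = -1.17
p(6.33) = 103.46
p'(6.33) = 73.23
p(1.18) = 13.85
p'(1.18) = -11.90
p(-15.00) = -3888.00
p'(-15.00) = 756.00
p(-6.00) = -243.00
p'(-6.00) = 135.00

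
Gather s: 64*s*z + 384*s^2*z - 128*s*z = 384*s^2*z - 64*s*z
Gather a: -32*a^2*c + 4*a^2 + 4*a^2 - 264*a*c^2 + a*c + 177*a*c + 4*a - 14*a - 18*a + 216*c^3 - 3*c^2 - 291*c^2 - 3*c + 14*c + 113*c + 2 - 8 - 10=a^2*(8 - 32*c) + a*(-264*c^2 + 178*c - 28) + 216*c^3 - 294*c^2 + 124*c - 16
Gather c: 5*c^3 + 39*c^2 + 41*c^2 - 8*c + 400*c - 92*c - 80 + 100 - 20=5*c^3 + 80*c^2 + 300*c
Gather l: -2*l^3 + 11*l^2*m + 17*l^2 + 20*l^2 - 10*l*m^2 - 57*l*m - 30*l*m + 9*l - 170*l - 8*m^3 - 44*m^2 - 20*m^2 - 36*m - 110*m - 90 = -2*l^3 + l^2*(11*m + 37) + l*(-10*m^2 - 87*m - 161) - 8*m^3 - 64*m^2 - 146*m - 90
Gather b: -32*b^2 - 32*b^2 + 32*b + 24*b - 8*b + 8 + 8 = -64*b^2 + 48*b + 16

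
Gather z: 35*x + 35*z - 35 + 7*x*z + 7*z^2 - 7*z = 35*x + 7*z^2 + z*(7*x + 28) - 35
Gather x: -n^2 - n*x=-n^2 - n*x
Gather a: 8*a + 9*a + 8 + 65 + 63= 17*a + 136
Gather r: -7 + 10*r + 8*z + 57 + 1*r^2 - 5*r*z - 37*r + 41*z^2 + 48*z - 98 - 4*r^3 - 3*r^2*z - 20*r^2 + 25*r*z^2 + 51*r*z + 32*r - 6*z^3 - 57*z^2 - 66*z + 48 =-4*r^3 + r^2*(-3*z - 19) + r*(25*z^2 + 46*z + 5) - 6*z^3 - 16*z^2 - 10*z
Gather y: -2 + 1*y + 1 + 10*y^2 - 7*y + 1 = 10*y^2 - 6*y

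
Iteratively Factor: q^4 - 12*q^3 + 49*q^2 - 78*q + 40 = (q - 2)*(q^3 - 10*q^2 + 29*q - 20) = (q - 2)*(q - 1)*(q^2 - 9*q + 20) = (q - 4)*(q - 2)*(q - 1)*(q - 5)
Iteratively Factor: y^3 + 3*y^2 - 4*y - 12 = (y + 3)*(y^2 - 4) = (y + 2)*(y + 3)*(y - 2)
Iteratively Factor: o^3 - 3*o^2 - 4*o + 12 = (o + 2)*(o^2 - 5*o + 6) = (o - 3)*(o + 2)*(o - 2)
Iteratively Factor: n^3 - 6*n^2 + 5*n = (n - 5)*(n^2 - n) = (n - 5)*(n - 1)*(n)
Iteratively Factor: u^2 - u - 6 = (u - 3)*(u + 2)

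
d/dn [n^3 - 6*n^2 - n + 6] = 3*n^2 - 12*n - 1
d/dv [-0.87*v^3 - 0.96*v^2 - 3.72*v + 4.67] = -2.61*v^2 - 1.92*v - 3.72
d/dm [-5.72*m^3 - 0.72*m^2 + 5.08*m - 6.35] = -17.16*m^2 - 1.44*m + 5.08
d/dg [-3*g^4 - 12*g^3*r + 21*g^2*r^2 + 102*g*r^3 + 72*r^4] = -12*g^3 - 36*g^2*r + 42*g*r^2 + 102*r^3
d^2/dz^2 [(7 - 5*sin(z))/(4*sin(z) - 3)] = 13*(-4*sin(z)^2 - 3*sin(z) + 8)/(4*sin(z) - 3)^3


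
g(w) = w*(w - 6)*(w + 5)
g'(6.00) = 66.00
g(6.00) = 0.00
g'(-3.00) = 3.00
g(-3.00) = 54.00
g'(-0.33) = -29.01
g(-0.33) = 9.76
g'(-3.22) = 7.55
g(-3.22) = 52.85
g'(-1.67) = -18.29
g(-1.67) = 42.65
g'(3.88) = 7.40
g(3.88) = -73.04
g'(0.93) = -29.27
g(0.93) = -27.96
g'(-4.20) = 31.32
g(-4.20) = 34.27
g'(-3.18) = 6.70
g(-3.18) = 53.13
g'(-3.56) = 15.14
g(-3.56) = 49.01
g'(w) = w*(w - 6) + w*(w + 5) + (w - 6)*(w + 5)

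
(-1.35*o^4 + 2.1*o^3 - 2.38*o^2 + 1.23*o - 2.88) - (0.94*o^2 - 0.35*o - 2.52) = -1.35*o^4 + 2.1*o^3 - 3.32*o^2 + 1.58*o - 0.36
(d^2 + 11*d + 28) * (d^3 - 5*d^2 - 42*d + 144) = d^5 + 6*d^4 - 69*d^3 - 458*d^2 + 408*d + 4032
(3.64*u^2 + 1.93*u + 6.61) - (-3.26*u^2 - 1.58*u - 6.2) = 6.9*u^2 + 3.51*u + 12.81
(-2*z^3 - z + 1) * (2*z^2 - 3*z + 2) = -4*z^5 + 6*z^4 - 6*z^3 + 5*z^2 - 5*z + 2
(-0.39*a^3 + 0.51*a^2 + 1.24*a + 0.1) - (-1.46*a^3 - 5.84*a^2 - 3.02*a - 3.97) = 1.07*a^3 + 6.35*a^2 + 4.26*a + 4.07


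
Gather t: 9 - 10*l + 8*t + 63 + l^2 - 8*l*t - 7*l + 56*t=l^2 - 17*l + t*(64 - 8*l) + 72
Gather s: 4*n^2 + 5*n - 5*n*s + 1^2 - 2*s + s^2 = 4*n^2 + 5*n + s^2 + s*(-5*n - 2) + 1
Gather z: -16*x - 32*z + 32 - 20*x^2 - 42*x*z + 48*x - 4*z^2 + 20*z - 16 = -20*x^2 + 32*x - 4*z^2 + z*(-42*x - 12) + 16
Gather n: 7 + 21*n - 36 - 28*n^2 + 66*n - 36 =-28*n^2 + 87*n - 65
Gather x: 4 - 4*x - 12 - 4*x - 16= -8*x - 24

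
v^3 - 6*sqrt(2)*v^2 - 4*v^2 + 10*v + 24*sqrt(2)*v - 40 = (v - 4)*(v - 5*sqrt(2))*(v - sqrt(2))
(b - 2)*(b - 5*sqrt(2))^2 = b^3 - 10*sqrt(2)*b^2 - 2*b^2 + 20*sqrt(2)*b + 50*b - 100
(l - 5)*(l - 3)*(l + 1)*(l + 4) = l^4 - 3*l^3 - 21*l^2 + 43*l + 60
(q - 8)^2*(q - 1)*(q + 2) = q^4 - 15*q^3 + 46*q^2 + 96*q - 128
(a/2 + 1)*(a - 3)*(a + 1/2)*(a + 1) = a^4/2 + a^3/4 - 7*a^2/2 - 19*a/4 - 3/2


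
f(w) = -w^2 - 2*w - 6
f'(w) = -2*w - 2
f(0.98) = -8.92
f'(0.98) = -3.96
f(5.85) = -51.92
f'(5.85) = -13.70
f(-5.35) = -23.92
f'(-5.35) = 8.70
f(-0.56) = -5.19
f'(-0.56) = -0.88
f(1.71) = -12.34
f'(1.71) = -5.42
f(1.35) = -10.52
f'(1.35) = -4.70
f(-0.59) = -5.17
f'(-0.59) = -0.82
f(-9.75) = -81.56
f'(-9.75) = 17.50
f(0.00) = -6.00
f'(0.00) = -2.00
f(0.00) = -6.00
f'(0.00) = -2.00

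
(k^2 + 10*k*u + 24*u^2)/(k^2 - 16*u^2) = (-k - 6*u)/(-k + 4*u)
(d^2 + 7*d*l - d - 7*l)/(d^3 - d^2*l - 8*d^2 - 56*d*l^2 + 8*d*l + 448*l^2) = (d - 1)/(d^2 - 8*d*l - 8*d + 64*l)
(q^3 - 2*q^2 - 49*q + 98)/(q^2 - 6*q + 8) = (q^2 - 49)/(q - 4)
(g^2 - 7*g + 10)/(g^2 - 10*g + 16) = (g - 5)/(g - 8)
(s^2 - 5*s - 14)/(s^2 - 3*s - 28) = (s + 2)/(s + 4)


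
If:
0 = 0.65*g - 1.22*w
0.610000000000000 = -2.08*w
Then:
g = -0.55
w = -0.29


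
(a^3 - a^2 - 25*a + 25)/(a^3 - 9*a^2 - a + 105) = (a^2 + 4*a - 5)/(a^2 - 4*a - 21)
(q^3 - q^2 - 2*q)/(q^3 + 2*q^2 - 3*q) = (q^2 - q - 2)/(q^2 + 2*q - 3)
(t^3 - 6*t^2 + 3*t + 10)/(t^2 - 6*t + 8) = (t^2 - 4*t - 5)/(t - 4)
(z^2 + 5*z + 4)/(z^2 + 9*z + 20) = (z + 1)/(z + 5)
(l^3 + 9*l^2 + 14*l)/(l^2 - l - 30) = l*(l^2 + 9*l + 14)/(l^2 - l - 30)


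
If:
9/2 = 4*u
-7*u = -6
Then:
No Solution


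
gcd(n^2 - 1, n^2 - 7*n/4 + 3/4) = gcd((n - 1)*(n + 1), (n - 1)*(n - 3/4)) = n - 1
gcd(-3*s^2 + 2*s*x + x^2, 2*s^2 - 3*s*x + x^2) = -s + x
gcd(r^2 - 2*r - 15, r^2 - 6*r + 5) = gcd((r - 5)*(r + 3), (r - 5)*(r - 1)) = r - 5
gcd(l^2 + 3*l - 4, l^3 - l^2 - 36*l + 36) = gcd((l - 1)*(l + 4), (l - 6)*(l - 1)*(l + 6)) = l - 1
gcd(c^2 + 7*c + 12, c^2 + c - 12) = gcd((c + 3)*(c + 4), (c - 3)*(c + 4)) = c + 4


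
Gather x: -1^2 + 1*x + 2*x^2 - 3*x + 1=2*x^2 - 2*x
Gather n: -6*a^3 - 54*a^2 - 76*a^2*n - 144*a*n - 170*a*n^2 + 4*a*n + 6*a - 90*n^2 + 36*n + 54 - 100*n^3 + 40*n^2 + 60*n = -6*a^3 - 54*a^2 + 6*a - 100*n^3 + n^2*(-170*a - 50) + n*(-76*a^2 - 140*a + 96) + 54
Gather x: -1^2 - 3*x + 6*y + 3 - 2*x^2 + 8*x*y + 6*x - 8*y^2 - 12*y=-2*x^2 + x*(8*y + 3) - 8*y^2 - 6*y + 2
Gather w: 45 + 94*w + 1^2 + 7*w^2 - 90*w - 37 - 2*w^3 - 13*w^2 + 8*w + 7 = -2*w^3 - 6*w^2 + 12*w + 16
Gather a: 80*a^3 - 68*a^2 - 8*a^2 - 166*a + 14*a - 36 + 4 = 80*a^3 - 76*a^2 - 152*a - 32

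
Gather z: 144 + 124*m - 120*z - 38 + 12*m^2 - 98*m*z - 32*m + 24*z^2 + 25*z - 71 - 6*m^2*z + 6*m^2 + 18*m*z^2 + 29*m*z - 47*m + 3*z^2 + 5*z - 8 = 18*m^2 + 45*m + z^2*(18*m + 27) + z*(-6*m^2 - 69*m - 90) + 27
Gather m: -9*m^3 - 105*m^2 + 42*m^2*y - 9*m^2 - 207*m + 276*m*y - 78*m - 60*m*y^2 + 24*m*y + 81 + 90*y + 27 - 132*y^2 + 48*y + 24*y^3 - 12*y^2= -9*m^3 + m^2*(42*y - 114) + m*(-60*y^2 + 300*y - 285) + 24*y^3 - 144*y^2 + 138*y + 108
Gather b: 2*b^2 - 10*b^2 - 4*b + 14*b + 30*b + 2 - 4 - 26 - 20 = -8*b^2 + 40*b - 48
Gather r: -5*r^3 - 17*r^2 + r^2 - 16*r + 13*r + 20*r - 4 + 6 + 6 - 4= -5*r^3 - 16*r^2 + 17*r + 4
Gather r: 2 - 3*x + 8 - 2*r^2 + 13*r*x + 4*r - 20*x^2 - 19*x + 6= -2*r^2 + r*(13*x + 4) - 20*x^2 - 22*x + 16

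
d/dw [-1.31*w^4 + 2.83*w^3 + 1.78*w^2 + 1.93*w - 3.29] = -5.24*w^3 + 8.49*w^2 + 3.56*w + 1.93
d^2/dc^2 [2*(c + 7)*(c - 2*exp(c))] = -4*c*exp(c) - 36*exp(c) + 4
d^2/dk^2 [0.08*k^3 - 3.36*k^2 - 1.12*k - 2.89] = 0.48*k - 6.72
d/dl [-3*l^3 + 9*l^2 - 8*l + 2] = -9*l^2 + 18*l - 8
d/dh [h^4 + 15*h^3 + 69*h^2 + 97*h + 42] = 4*h^3 + 45*h^2 + 138*h + 97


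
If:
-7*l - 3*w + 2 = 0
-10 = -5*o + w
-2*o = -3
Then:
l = 19/14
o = 3/2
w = -5/2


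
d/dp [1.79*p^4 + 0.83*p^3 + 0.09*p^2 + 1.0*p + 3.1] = 7.16*p^3 + 2.49*p^2 + 0.18*p + 1.0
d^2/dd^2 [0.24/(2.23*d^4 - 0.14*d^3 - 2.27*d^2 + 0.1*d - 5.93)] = ((-6.4224*d^2 + 0.2016*d + 1.0896)*(-2.23*d^4 + 0.14*d^3 + 2.27*d^2 - 0.1*d + 5.93) - 0.24*(8.92*d^3 - 0.42*d^2 - 4.54*d + 0.1)*(17.84*d^3 - 0.84*d^2 - 9.08*d + 0.2))/(-2.23*d^4 + 0.14*d^3 + 2.27*d^2 - 0.1*d + 5.93)^3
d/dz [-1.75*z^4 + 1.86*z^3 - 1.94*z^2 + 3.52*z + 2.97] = -7.0*z^3 + 5.58*z^2 - 3.88*z + 3.52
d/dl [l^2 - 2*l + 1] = 2*l - 2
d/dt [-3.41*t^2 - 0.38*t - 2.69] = -6.82*t - 0.38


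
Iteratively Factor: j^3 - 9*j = (j - 3)*(j^2 + 3*j) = (j - 3)*(j + 3)*(j)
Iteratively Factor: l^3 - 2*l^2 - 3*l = (l)*(l^2 - 2*l - 3) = l*(l - 3)*(l + 1)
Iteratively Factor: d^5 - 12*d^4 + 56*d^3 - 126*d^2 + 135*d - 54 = (d - 1)*(d^4 - 11*d^3 + 45*d^2 - 81*d + 54) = (d - 3)*(d - 1)*(d^3 - 8*d^2 + 21*d - 18) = (d - 3)*(d - 2)*(d - 1)*(d^2 - 6*d + 9) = (d - 3)^2*(d - 2)*(d - 1)*(d - 3)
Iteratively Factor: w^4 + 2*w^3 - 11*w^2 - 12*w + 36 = (w - 2)*(w^3 + 4*w^2 - 3*w - 18) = (w - 2)^2*(w^2 + 6*w + 9) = (w - 2)^2*(w + 3)*(w + 3)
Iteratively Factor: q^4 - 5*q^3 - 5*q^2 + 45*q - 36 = (q + 3)*(q^3 - 8*q^2 + 19*q - 12) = (q - 3)*(q + 3)*(q^2 - 5*q + 4) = (q - 3)*(q - 1)*(q + 3)*(q - 4)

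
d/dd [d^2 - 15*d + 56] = 2*d - 15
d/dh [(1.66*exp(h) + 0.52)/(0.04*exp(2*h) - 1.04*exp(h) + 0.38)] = (-0.0664*exp(2*h) - 0.0416000000000001*exp(h) + 1.1716)*exp(h)/(0.0016*exp(4*h) - 0.0832*exp(3*h) + 1.112*exp(2*h) - 0.7904*exp(h) + 0.1444)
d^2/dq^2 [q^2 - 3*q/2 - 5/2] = 2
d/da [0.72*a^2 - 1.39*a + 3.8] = 1.44*a - 1.39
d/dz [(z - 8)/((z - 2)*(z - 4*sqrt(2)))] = ((8 - z)*(z - 2) + (8 - z)*(z - 4*sqrt(2)) + (z - 2)*(z - 4*sqrt(2)))/((z - 2)^2*(z - 4*sqrt(2))^2)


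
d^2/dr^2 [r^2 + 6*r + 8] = 2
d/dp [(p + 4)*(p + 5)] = 2*p + 9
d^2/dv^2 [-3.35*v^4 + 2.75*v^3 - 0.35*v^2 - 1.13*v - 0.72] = -40.2*v^2 + 16.5*v - 0.7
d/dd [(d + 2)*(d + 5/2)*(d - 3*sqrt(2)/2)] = 3*d^2 - 3*sqrt(2)*d + 9*d - 27*sqrt(2)/4 + 5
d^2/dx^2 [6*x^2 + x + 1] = 12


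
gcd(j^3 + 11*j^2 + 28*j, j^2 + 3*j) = j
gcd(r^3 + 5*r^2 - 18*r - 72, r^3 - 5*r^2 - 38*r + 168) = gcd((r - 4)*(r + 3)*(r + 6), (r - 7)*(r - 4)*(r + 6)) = r^2 + 2*r - 24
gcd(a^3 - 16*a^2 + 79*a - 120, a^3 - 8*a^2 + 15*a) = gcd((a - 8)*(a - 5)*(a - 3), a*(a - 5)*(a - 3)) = a^2 - 8*a + 15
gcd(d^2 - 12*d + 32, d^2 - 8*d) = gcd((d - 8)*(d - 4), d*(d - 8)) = d - 8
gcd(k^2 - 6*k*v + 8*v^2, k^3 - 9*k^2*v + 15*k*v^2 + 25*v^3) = 1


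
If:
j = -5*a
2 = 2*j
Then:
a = -1/5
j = 1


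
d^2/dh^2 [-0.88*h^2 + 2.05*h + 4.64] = -1.76000000000000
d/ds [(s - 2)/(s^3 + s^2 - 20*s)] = (s*(s^2 + s - 20) - (s - 2)*(3*s^2 + 2*s - 20))/(s^2*(s^2 + s - 20)^2)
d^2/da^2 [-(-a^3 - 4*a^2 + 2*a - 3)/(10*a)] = (a^3 + 3)/(5*a^3)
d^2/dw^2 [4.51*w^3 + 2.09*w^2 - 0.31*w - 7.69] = 27.06*w + 4.18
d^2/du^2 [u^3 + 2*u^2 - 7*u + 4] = 6*u + 4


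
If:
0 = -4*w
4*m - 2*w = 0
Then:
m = 0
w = 0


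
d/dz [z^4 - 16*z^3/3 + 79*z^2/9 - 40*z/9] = 4*z^3 - 16*z^2 + 158*z/9 - 40/9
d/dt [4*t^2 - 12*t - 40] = 8*t - 12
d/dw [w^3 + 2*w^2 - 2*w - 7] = 3*w^2 + 4*w - 2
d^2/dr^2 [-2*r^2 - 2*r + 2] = -4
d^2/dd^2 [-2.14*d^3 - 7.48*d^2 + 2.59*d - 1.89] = -12.84*d - 14.96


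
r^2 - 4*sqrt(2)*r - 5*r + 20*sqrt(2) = (r - 5)*(r - 4*sqrt(2))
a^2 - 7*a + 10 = (a - 5)*(a - 2)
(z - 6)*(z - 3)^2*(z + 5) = z^4 - 7*z^3 - 15*z^2 + 171*z - 270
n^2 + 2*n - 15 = (n - 3)*(n + 5)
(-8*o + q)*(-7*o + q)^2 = -392*o^3 + 161*o^2*q - 22*o*q^2 + q^3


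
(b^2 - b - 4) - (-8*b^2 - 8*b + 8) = 9*b^2 + 7*b - 12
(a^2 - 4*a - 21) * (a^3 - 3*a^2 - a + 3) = a^5 - 7*a^4 - 10*a^3 + 70*a^2 + 9*a - 63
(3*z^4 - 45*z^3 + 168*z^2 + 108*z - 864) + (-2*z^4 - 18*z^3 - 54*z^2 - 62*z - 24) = z^4 - 63*z^3 + 114*z^2 + 46*z - 888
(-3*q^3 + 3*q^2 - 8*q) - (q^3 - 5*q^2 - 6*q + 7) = -4*q^3 + 8*q^2 - 2*q - 7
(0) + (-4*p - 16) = -4*p - 16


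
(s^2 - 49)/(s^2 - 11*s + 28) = (s + 7)/(s - 4)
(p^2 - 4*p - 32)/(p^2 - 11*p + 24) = (p + 4)/(p - 3)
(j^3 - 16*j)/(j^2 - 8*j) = (j^2 - 16)/(j - 8)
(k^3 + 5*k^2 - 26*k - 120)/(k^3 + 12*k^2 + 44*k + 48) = (k - 5)/(k + 2)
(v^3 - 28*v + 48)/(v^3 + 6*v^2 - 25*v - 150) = (v^2 - 6*v + 8)/(v^2 - 25)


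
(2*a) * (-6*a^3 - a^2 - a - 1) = -12*a^4 - 2*a^3 - 2*a^2 - 2*a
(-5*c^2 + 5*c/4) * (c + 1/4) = -5*c^3 + 5*c/16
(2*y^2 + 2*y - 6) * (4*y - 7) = 8*y^3 - 6*y^2 - 38*y + 42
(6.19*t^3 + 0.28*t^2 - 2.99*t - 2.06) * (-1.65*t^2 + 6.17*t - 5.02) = -10.2135*t^5 + 37.7303*t^4 - 24.4127*t^3 - 16.4549*t^2 + 2.2996*t + 10.3412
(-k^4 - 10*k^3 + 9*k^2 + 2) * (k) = -k^5 - 10*k^4 + 9*k^3 + 2*k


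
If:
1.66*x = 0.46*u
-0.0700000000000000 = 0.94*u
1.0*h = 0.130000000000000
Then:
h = 0.13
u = -0.07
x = -0.02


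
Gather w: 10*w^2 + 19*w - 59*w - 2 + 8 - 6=10*w^2 - 40*w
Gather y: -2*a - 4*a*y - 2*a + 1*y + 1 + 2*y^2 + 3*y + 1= -4*a + 2*y^2 + y*(4 - 4*a) + 2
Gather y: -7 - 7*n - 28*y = -7*n - 28*y - 7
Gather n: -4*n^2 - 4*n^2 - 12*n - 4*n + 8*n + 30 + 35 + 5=-8*n^2 - 8*n + 70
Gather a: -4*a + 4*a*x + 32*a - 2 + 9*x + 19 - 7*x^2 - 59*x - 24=a*(4*x + 28) - 7*x^2 - 50*x - 7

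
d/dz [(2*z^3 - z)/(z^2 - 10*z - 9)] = (2*z^4 - 40*z^3 - 53*z^2 + 9)/(z^4 - 20*z^3 + 82*z^2 + 180*z + 81)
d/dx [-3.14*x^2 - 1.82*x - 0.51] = -6.28*x - 1.82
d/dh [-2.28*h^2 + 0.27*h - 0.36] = 0.27 - 4.56*h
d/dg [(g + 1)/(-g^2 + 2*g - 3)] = (-g^2 + 2*g + 2*(g - 1)*(g + 1) - 3)/(g^2 - 2*g + 3)^2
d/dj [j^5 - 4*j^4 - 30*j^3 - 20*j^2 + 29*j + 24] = 5*j^4 - 16*j^3 - 90*j^2 - 40*j + 29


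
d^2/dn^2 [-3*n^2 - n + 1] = -6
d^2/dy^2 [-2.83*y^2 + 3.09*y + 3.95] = -5.66000000000000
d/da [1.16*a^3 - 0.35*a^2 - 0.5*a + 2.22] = 3.48*a^2 - 0.7*a - 0.5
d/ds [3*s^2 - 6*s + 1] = 6*s - 6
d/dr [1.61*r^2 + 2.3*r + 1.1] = 3.22*r + 2.3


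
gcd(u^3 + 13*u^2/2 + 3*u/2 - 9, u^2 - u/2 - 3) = u + 3/2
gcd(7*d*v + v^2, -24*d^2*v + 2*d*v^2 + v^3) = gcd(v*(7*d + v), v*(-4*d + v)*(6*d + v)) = v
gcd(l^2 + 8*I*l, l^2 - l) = l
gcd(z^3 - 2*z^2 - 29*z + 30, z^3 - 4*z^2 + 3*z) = z - 1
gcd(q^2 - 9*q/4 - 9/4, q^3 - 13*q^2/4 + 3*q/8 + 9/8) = q - 3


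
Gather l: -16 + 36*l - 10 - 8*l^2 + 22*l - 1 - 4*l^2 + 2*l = -12*l^2 + 60*l - 27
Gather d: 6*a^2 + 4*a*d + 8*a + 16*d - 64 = 6*a^2 + 8*a + d*(4*a + 16) - 64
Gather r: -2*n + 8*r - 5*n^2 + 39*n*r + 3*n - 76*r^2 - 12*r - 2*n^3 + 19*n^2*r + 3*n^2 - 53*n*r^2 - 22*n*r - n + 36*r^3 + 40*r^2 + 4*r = -2*n^3 - 2*n^2 + 36*r^3 + r^2*(-53*n - 36) + r*(19*n^2 + 17*n)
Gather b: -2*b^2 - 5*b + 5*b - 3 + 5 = 2 - 2*b^2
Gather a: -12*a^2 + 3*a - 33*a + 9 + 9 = -12*a^2 - 30*a + 18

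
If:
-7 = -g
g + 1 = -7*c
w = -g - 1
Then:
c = -8/7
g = 7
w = -8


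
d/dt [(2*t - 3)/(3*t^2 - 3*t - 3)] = (2*t^2 - 2*t - (2*t - 3)*(2*t - 1) - 2)/(3*(-t^2 + t + 1)^2)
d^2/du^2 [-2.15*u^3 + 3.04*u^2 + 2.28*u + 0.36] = 6.08 - 12.9*u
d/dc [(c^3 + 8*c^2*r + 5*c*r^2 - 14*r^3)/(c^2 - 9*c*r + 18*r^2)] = (c^4 - 18*c^3*r - 23*c^2*r^2 + 316*c*r^3 - 36*r^4)/(c^4 - 18*c^3*r + 117*c^2*r^2 - 324*c*r^3 + 324*r^4)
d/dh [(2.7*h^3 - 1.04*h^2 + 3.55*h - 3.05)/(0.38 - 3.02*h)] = (-16.308*h^3 + 6.2188*h^2 - 0.7904*h - 7.862)/(9.1204*h^2 - 2.2952*h + 0.1444)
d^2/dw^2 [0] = 0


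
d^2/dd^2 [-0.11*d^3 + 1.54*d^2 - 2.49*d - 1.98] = 3.08 - 0.66*d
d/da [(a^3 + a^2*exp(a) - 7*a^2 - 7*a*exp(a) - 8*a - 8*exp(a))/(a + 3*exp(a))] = (-2*a^3*exp(a) + 2*a^3 + 24*a^2*exp(a) - 7*a^2 + 6*a*exp(2*a) - 26*a*exp(a) - 21*exp(2*a) - 16*exp(a))/(a^2 + 6*a*exp(a) + 9*exp(2*a))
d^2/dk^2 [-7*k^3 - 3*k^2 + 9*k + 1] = -42*k - 6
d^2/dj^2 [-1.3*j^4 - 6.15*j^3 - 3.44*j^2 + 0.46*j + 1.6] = -15.6*j^2 - 36.9*j - 6.88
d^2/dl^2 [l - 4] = 0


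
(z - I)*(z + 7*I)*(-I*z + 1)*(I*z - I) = z^4 - z^3 + 7*I*z^3 + z^2 - 7*I*z^2 - z + 7*I*z - 7*I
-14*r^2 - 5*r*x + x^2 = (-7*r + x)*(2*r + x)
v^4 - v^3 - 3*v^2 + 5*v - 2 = (v - 1)^3*(v + 2)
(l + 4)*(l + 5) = l^2 + 9*l + 20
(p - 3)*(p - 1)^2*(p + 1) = p^4 - 4*p^3 + 2*p^2 + 4*p - 3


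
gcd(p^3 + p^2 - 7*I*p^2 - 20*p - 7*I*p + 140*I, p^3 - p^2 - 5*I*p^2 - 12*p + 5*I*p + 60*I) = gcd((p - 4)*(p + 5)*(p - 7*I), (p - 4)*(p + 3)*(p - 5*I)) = p - 4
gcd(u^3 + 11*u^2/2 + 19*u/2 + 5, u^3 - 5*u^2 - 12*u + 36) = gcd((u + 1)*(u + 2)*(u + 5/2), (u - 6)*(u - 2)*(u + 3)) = 1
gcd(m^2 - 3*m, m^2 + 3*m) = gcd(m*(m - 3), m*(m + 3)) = m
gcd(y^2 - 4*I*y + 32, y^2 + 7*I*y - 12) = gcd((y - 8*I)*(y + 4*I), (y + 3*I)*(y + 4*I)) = y + 4*I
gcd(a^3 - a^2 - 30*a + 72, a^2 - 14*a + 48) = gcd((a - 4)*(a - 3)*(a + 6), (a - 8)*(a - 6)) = 1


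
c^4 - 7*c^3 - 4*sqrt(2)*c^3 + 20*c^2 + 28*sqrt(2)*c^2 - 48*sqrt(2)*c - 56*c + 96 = (c - 4)*(c - 3)*(c - 2*sqrt(2))^2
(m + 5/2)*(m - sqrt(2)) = m^2 - sqrt(2)*m + 5*m/2 - 5*sqrt(2)/2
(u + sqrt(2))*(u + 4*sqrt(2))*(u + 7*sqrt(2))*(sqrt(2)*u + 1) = sqrt(2)*u^4 + 25*u^3 + 90*sqrt(2)*u^2 + 190*u + 56*sqrt(2)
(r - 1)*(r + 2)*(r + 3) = r^3 + 4*r^2 + r - 6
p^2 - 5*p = p*(p - 5)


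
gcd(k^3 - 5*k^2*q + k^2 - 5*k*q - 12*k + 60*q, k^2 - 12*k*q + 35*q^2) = -k + 5*q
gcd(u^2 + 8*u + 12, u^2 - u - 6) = u + 2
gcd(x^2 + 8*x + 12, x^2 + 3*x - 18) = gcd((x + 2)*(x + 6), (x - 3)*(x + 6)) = x + 6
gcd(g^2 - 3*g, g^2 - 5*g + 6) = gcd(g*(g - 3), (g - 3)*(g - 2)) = g - 3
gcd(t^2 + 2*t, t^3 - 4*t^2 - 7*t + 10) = t + 2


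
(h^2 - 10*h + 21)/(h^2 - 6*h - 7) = (h - 3)/(h + 1)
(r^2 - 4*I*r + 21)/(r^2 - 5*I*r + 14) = (r + 3*I)/(r + 2*I)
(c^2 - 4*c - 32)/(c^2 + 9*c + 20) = (c - 8)/(c + 5)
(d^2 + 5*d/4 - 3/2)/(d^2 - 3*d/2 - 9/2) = (-4*d^2 - 5*d + 6)/(2*(-2*d^2 + 3*d + 9))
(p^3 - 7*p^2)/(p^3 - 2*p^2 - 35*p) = p/(p + 5)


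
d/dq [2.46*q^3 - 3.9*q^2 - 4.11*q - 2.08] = 7.38*q^2 - 7.8*q - 4.11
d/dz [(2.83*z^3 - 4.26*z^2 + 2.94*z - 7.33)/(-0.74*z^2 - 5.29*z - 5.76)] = (-2.0942*z^4 - 29.9414*z^3 - 24.1914*z^2 + 38.2268*z - 55.7101)/(0.5476*z^4 + 7.8292*z^3 + 36.5089*z^2 + 60.9408*z + 33.1776)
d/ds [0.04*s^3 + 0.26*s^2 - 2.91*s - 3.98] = 0.12*s^2 + 0.52*s - 2.91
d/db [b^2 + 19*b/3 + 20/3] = 2*b + 19/3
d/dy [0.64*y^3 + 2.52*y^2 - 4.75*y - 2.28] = 1.92*y^2 + 5.04*y - 4.75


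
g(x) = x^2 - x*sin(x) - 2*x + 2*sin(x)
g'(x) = -x*cos(x) + 2*x - sin(x) + 2*cos(x) - 2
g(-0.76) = 0.20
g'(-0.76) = -0.83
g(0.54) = -0.04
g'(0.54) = -0.18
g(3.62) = 6.61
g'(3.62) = 7.14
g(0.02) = -0.00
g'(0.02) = -0.00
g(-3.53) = 21.62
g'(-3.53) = -14.56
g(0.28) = -0.01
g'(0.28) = -0.06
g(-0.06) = 0.00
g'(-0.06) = -0.00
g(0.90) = -0.13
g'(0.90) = -0.30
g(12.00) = 125.37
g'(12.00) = 14.10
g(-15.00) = 243.95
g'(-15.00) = -44.26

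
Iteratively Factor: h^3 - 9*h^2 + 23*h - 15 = (h - 1)*(h^2 - 8*h + 15) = (h - 3)*(h - 1)*(h - 5)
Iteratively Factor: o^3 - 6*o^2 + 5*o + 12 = (o - 4)*(o^2 - 2*o - 3) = (o - 4)*(o - 3)*(o + 1)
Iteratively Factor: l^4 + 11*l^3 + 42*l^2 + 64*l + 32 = (l + 1)*(l^3 + 10*l^2 + 32*l + 32) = (l + 1)*(l + 4)*(l^2 + 6*l + 8) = (l + 1)*(l + 4)^2*(l + 2)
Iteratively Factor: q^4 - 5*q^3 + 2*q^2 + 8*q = (q + 1)*(q^3 - 6*q^2 + 8*q) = (q - 2)*(q + 1)*(q^2 - 4*q) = (q - 4)*(q - 2)*(q + 1)*(q)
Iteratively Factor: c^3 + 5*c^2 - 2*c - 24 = (c + 3)*(c^2 + 2*c - 8) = (c - 2)*(c + 3)*(c + 4)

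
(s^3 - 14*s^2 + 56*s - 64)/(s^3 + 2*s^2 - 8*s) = (s^2 - 12*s + 32)/(s*(s + 4))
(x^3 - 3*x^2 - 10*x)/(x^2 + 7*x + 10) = x*(x - 5)/(x + 5)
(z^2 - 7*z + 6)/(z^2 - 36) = (z - 1)/(z + 6)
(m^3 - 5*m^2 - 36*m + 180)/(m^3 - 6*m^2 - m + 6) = (m^2 + m - 30)/(m^2 - 1)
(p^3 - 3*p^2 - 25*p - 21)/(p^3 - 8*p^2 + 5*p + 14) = (p + 3)/(p - 2)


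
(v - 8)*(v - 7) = v^2 - 15*v + 56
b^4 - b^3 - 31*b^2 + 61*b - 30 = (b - 5)*(b - 1)^2*(b + 6)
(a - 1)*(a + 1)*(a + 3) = a^3 + 3*a^2 - a - 3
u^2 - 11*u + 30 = (u - 6)*(u - 5)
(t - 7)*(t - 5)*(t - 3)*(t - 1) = t^4 - 16*t^3 + 86*t^2 - 176*t + 105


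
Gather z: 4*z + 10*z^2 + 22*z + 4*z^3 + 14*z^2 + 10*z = 4*z^3 + 24*z^2 + 36*z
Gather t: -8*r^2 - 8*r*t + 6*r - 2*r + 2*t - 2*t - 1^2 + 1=-8*r^2 - 8*r*t + 4*r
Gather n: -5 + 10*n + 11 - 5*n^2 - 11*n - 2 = -5*n^2 - n + 4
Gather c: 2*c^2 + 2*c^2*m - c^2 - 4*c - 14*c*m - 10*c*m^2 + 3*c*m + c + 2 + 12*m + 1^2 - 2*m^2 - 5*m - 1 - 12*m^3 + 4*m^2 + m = c^2*(2*m + 1) + c*(-10*m^2 - 11*m - 3) - 12*m^3 + 2*m^2 + 8*m + 2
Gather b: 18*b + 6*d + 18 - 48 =18*b + 6*d - 30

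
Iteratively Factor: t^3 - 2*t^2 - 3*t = (t - 3)*(t^2 + t) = t*(t - 3)*(t + 1)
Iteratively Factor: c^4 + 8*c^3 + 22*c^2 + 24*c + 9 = (c + 1)*(c^3 + 7*c^2 + 15*c + 9) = (c + 1)*(c + 3)*(c^2 + 4*c + 3) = (c + 1)*(c + 3)^2*(c + 1)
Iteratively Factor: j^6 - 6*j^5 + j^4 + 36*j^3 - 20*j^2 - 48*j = (j - 3)*(j^5 - 3*j^4 - 8*j^3 + 12*j^2 + 16*j) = (j - 3)*(j + 2)*(j^4 - 5*j^3 + 2*j^2 + 8*j) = (j - 4)*(j - 3)*(j + 2)*(j^3 - j^2 - 2*j) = (j - 4)*(j - 3)*(j + 1)*(j + 2)*(j^2 - 2*j) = (j - 4)*(j - 3)*(j - 2)*(j + 1)*(j + 2)*(j)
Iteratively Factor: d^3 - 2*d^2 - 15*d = (d)*(d^2 - 2*d - 15) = d*(d + 3)*(d - 5)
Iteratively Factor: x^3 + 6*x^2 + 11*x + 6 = (x + 1)*(x^2 + 5*x + 6) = (x + 1)*(x + 2)*(x + 3)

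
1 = 1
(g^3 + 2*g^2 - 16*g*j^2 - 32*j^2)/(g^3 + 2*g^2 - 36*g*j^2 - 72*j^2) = (g^2 - 16*j^2)/(g^2 - 36*j^2)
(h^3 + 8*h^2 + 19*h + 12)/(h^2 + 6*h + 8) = (h^2 + 4*h + 3)/(h + 2)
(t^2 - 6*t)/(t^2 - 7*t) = (t - 6)/(t - 7)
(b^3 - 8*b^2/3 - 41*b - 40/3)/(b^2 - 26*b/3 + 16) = (3*b^3 - 8*b^2 - 123*b - 40)/(3*b^2 - 26*b + 48)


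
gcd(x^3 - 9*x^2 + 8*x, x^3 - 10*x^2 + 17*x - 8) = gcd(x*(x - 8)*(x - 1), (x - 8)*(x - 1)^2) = x^2 - 9*x + 8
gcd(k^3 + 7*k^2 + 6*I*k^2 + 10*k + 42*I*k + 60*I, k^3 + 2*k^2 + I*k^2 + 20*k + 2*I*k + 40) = k + 2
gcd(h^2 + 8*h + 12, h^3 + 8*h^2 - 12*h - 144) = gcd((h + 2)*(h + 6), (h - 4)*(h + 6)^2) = h + 6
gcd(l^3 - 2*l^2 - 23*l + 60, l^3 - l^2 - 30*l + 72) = l^2 - 7*l + 12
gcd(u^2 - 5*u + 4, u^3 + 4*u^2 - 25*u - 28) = u - 4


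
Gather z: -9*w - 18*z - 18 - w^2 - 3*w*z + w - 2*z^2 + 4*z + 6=-w^2 - 8*w - 2*z^2 + z*(-3*w - 14) - 12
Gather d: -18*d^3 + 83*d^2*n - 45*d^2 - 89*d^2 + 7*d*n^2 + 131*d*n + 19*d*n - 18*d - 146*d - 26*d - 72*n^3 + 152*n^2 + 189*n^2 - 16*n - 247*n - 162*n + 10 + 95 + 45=-18*d^3 + d^2*(83*n - 134) + d*(7*n^2 + 150*n - 190) - 72*n^3 + 341*n^2 - 425*n + 150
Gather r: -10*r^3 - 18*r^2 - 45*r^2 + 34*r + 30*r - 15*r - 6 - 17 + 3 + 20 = -10*r^3 - 63*r^2 + 49*r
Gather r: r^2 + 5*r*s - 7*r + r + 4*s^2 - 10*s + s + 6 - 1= r^2 + r*(5*s - 6) + 4*s^2 - 9*s + 5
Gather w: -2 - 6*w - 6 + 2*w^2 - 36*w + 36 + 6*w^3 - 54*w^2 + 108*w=6*w^3 - 52*w^2 + 66*w + 28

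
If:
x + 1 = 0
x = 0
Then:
No Solution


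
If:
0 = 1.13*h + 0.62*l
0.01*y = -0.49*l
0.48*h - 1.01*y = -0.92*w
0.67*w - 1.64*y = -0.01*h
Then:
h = 0.00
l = 0.00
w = 0.00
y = 0.00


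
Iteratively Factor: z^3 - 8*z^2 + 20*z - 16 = (z - 2)*(z^2 - 6*z + 8) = (z - 4)*(z - 2)*(z - 2)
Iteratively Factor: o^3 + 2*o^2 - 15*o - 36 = (o + 3)*(o^2 - o - 12) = (o + 3)^2*(o - 4)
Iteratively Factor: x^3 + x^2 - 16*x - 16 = (x + 4)*(x^2 - 3*x - 4) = (x + 1)*(x + 4)*(x - 4)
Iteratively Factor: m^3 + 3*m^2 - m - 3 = (m + 3)*(m^2 - 1) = (m + 1)*(m + 3)*(m - 1)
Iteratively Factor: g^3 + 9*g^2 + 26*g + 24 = (g + 3)*(g^2 + 6*g + 8) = (g + 3)*(g + 4)*(g + 2)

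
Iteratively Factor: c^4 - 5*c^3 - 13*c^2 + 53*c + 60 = (c + 3)*(c^3 - 8*c^2 + 11*c + 20) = (c - 4)*(c + 3)*(c^2 - 4*c - 5) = (c - 5)*(c - 4)*(c + 3)*(c + 1)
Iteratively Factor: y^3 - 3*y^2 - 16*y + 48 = (y - 4)*(y^2 + y - 12) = (y - 4)*(y + 4)*(y - 3)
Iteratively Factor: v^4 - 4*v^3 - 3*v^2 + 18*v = (v)*(v^3 - 4*v^2 - 3*v + 18) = v*(v + 2)*(v^2 - 6*v + 9) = v*(v - 3)*(v + 2)*(v - 3)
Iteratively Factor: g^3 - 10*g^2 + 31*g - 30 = (g - 5)*(g^2 - 5*g + 6) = (g - 5)*(g - 2)*(g - 3)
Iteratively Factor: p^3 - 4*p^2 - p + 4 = (p - 4)*(p^2 - 1) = (p - 4)*(p + 1)*(p - 1)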